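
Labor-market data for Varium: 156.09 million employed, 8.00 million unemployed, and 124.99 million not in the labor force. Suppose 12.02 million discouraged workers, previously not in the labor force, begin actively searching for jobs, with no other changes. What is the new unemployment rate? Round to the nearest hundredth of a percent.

Initially, labor force = 156.09 + 8.00 = 164.09 million, so u = 8.00/164.09 = 4.88%.
After the change, unemployed and labor force both rise by 12.02 → E = 156.09, U = 20.02, labor force = 176.11 million.
New unemployment rate = 20.02 / 176.11 = 11.37%.

New unemployment rate ≈ 11.37%.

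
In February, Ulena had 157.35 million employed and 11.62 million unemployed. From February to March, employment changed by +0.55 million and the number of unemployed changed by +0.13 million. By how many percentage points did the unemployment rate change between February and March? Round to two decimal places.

The unemployment rate changed by +0.05 percentage points.

February: labor force = 157.35 + 11.62 = 168.97; u = 11.62/168.97 = 6.88%.
March: labor force = 157.90 + 11.75 = 169.65; u = 11.75/169.65 = 6.93%.
Change = 6.93% − 6.88% = +0.05 pp.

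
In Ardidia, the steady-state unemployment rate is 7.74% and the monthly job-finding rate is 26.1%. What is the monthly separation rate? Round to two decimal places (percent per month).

Separation rate ≈ 2.19% per month.

From u* = s/(s+f): s = u·f/(1−u).
s = 0.0774 × 26.1 / (1 − 0.0774) = 2.0201 / 0.9226 ≈ 2.19% per month.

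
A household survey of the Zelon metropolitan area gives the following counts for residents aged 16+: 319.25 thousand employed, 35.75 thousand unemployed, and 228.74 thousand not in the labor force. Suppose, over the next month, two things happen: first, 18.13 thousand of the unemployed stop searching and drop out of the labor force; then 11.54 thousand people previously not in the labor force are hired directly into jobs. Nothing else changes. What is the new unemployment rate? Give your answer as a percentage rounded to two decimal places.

Initially, labor force = 319.25 + 35.75 = 355.00 thousand, so u = 35.75/355.00 = 10.07%.
After the first change, unemployed and labor force both fall by 18.13 → E = 319.25, U = 17.62, labor force = 336.87 thousand.
After the second change, employed and labor force both rise by 11.54; unemployed unchanged → E = 330.79, U = 17.62, labor force = 348.41 thousand.
New unemployment rate = 17.62 / 348.41 = 5.06%.

New unemployment rate ≈ 5.06%.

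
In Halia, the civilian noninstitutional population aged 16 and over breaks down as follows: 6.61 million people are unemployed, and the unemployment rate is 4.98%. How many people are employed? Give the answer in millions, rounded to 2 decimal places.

About 126.12 million are employed.

Labor force = U / u = 6.61 / 0.0498 ≈ 132.73 million.
Employed = labor force − unemployed = 132.73 − 6.61 = 126.12 million.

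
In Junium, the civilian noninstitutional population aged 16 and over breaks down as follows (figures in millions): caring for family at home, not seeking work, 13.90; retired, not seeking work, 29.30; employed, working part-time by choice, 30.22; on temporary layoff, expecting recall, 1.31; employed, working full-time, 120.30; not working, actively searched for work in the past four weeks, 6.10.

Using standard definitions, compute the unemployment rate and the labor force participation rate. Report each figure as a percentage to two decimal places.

Unemployment rate ≈ 4.69%; labor force participation rate ≈ 78.52%.

Employed = 30.22 + 120.30 = 150.52 million.
Unemployed = 1.31 + 6.10 = 7.41 million (jobless and actively searching, or on temporary layoff).
Labor force = 150.52 + 7.41 = 157.93 million.
Not in labor force = 13.90 + 29.30 = 43.20 million (those not working and not actively searching are outside the labor force).
Civilian working-age population = 157.93 + 43.20 = 201.13 million.
Unemployment rate = 7.41 / 157.93 = 4.69%.
Labor force participation rate = 157.93 / 201.13 = 78.52%.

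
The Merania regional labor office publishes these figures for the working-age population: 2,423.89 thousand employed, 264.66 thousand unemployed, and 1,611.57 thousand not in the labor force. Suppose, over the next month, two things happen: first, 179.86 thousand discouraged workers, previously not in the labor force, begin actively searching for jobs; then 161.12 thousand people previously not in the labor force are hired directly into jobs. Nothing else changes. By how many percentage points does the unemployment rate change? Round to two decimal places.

The unemployment rate changes by +4.83 percentage points.

Initially, labor force = 2,423.89 + 264.66 = 2,688.55 thousand, so u = 264.66/2,688.55 = 9.84%.
After the first change, unemployed and labor force both rise by 179.86 → E = 2,423.89, U = 444.52, labor force = 2,868.41 thousand.
After the second change, employed and labor force both rise by 161.12; unemployed unchanged → E = 2,585.01, U = 444.52, labor force = 3,029.53 thousand.
New unemployment rate = 444.52 / 3,029.53 = 14.67%.
Change = 14.67% − 9.84% = +4.83 percentage points.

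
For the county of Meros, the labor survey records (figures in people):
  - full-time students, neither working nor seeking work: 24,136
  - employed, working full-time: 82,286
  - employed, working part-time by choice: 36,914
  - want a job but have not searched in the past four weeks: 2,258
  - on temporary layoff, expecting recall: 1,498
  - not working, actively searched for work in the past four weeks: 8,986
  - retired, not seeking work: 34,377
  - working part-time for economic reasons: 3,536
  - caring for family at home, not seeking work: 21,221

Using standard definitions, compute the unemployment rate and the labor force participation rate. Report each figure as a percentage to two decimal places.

Employed = 82,286 + 36,914 + 3,536 = 122,736 (anyone who worked, including part-time for economic reasons, counts as employed).
Unemployed = 1,498 + 8,986 = 10,484 (jobless and actively searching, or on temporary layoff).
Labor force = 122,736 + 10,484 = 133,220.
Not in labor force = 24,136 + 2,258 + 34,377 + 21,221 = 81,992 (those not working and not actively searching are outside the labor force — including those who want a job but have given up searching).
Civilian working-age population = 133,220 + 81,992 = 215,212.
Unemployment rate = 10,484 / 133,220 = 7.87%.
Labor force participation rate = 133,220 / 215,212 = 61.90%.

Unemployment rate ≈ 7.87%; labor force participation rate ≈ 61.90%.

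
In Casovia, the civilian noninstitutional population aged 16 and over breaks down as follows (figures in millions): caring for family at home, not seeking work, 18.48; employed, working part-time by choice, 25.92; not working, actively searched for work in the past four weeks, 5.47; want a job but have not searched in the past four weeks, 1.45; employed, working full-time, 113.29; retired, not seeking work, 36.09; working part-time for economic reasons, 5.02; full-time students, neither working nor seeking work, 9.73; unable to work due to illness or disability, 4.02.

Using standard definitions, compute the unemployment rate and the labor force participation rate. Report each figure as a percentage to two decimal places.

Employed = 25.92 + 113.29 + 5.02 = 144.23 million (anyone who worked, including part-time for economic reasons, counts as employed).
Unemployed = 5.47 million.
Labor force = 144.23 + 5.47 = 149.70 million.
Not in labor force = 18.48 + 1.45 + 36.09 + 9.73 + 4.02 = 69.77 million (those not working and not actively searching are outside the labor force — including those who want a job but have given up searching).
Civilian working-age population = 149.70 + 69.77 = 219.47 million.
Unemployment rate = 5.47 / 149.70 = 3.65%.
Labor force participation rate = 149.70 / 219.47 = 68.21%.

Unemployment rate ≈ 3.65%; labor force participation rate ≈ 68.21%.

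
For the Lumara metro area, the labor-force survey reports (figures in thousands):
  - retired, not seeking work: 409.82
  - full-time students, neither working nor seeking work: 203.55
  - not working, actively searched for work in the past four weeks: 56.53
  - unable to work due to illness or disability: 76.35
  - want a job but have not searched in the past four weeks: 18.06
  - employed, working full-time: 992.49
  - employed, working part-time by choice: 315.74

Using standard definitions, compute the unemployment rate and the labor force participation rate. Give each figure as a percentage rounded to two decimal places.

Employed = 992.49 + 315.74 = 1,308.23 thousand.
Unemployed = 56.53 thousand.
Labor force = 1,308.23 + 56.53 = 1,364.76 thousand.
Not in labor force = 409.82 + 203.55 + 76.35 + 18.06 = 707.78 thousand (those not working and not actively searching are outside the labor force — including those who want a job but have given up searching).
Civilian working-age population = 1,364.76 + 707.78 = 2,072.54 thousand.
Unemployment rate = 56.53 / 1,364.76 = 4.14%.
Labor force participation rate = 1,364.76 / 2,072.54 = 65.85%.

Unemployment rate ≈ 4.14%; labor force participation rate ≈ 65.85%.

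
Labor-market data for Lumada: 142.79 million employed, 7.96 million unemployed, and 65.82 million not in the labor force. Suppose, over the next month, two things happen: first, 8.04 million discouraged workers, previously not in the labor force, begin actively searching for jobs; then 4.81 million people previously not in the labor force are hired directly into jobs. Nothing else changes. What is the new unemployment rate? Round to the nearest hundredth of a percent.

Initially, labor force = 142.79 + 7.96 = 150.75 million, so u = 7.96/150.75 = 5.28%.
After the first change, unemployed and labor force both rise by 8.04 → E = 142.79, U = 16.00, labor force = 158.79 million.
After the second change, employed and labor force both rise by 4.81; unemployed unchanged → E = 147.60, U = 16.00, labor force = 163.60 million.
New unemployment rate = 16.00 / 163.60 = 9.78%.

New unemployment rate ≈ 9.78%.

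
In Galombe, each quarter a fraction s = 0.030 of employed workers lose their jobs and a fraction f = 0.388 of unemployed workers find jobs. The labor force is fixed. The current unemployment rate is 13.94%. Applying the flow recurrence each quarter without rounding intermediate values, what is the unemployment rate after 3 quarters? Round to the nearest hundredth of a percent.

With a fixed labor force, u_{t+1} = u_t + s·(1−u_t) − f·u_t = u_t·(1−s−f) + s.
Here 1−s−f = 0.582 and s = 0.030.
u_1 = 0.139400 × 0.582 + 0.030 = 0.111131.
u_2 = 0.111131 × 0.582 + 0.030 = 0.094678.
u_3 = 0.094678 × 0.582 + 0.030 = 0.085103.

Unemployment rate after three quarters ≈ 8.51%.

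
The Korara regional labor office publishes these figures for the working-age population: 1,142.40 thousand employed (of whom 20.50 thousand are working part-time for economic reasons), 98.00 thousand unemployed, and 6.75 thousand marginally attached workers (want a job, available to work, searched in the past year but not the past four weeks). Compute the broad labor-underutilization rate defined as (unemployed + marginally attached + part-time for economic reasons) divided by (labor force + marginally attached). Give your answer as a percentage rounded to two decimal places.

Broad underutilization rate ≈ 10.04%.

Labor force = 1,142.40 + 98.00 = 1,240.40 thousand.
Numerator = 98.00 + 6.75 + 20.50 = 125.25 thousand.
Denominator = 1,240.40 + 6.75 = 1,247.15 thousand.
Broad rate = 125.25 / 1,247.15 = 10.04%.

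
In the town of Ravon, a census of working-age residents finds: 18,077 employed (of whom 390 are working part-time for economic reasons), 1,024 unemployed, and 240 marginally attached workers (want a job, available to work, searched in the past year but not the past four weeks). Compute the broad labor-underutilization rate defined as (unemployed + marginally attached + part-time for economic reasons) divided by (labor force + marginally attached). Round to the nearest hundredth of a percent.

Labor force = 18,077 + 1,024 = 19,101.
Numerator = 1,024 + 240 + 390 = 1,654.
Denominator = 19,101 + 240 = 19,341.
Broad rate = 1,654 / 19,341 = 8.55%.

Broad underutilization rate ≈ 8.55%.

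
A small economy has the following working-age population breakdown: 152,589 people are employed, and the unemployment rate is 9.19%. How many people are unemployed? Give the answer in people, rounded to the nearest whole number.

About 15,442 are unemployed.

Let U be the number unemployed. The labor force is E + U, and U/(E+U) = 0.0919.
So U = 0.0919 × 152,589 / (1 − 0.0919) = 14022.93 / 0.9081 ≈ 15,442.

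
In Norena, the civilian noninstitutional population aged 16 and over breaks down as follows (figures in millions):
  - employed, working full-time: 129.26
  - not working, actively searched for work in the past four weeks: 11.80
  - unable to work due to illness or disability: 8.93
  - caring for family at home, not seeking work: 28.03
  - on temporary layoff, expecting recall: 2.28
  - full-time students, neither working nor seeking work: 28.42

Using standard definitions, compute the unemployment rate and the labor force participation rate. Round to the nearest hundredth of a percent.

Unemployment rate ≈ 9.82%; labor force participation rate ≈ 68.68%.

Employed = 129.26 million.
Unemployed = 11.80 + 2.28 = 14.08 million (jobless and actively searching, or on temporary layoff).
Labor force = 129.26 + 14.08 = 143.34 million.
Not in labor force = 8.93 + 28.03 + 28.42 = 65.38 million (those not working and not actively searching are outside the labor force).
Civilian working-age population = 143.34 + 65.38 = 208.72 million.
Unemployment rate = 14.08 / 143.34 = 9.82%.
Labor force participation rate = 143.34 / 208.72 = 68.68%.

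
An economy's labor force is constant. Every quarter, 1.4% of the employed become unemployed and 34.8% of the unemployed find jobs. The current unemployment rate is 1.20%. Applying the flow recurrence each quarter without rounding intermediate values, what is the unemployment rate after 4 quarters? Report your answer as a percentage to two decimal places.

Unemployment rate after four quarters ≈ 3.43%.

With a fixed labor force, u_{t+1} = u_t + s·(1−u_t) − f·u_t = u_t·(1−s−f) + s.
Here 1−s−f = 0.638 and s = 0.014.
u_1 = 0.012000 × 0.638 + 0.014 = 0.021656.
u_2 = 0.021656 × 0.638 + 0.014 = 0.027817.
u_3 = 0.027817 × 0.638 + 0.014 = 0.031747.
u_4 = 0.031747 × 0.638 + 0.014 = 0.034255.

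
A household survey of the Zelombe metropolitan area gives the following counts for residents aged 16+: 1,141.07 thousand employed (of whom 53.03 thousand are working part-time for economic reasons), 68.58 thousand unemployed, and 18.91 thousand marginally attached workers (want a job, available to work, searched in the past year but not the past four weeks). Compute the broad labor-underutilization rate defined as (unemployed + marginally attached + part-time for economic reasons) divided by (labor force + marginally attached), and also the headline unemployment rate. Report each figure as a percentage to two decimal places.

Labor force = 1,141.07 + 68.58 = 1,209.65 thousand.
Numerator = 68.58 + 18.91 + 53.03 = 140.52 thousand.
Denominator = 1,209.65 + 18.91 = 1,228.56 thousand.
Broad rate = 140.52 / 1,228.56 = 11.44%.
Headline unemployment rate = 68.58 / 1,209.65 = 5.67%.

Broad underutilization rate ≈ 11.44%; headline unemployment rate ≈ 5.67%.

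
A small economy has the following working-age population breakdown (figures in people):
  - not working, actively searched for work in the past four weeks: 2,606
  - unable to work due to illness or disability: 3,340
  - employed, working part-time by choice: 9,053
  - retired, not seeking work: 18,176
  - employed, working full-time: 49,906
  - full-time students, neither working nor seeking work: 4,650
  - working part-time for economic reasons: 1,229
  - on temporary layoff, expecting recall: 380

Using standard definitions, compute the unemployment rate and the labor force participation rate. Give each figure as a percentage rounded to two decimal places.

Unemployment rate ≈ 4.73%; labor force participation rate ≈ 70.71%.

Employed = 9,053 + 49,906 + 1,229 = 60,188 (anyone who worked, including part-time for economic reasons, counts as employed).
Unemployed = 2,606 + 380 = 2,986 (jobless and actively searching, or on temporary layoff).
Labor force = 60,188 + 2,986 = 63,174.
Not in labor force = 3,340 + 18,176 + 4,650 = 26,166 (those not working and not actively searching are outside the labor force).
Civilian working-age population = 63,174 + 26,166 = 89,340.
Unemployment rate = 2,986 / 63,174 = 4.73%.
Labor force participation rate = 63,174 / 89,340 = 70.71%.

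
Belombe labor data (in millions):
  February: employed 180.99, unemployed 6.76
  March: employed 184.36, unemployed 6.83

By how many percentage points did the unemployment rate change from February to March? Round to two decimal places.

February: labor force = 180.99 + 6.76 = 187.75; u = 6.76/187.75 = 3.60%.
March: labor force = 184.36 + 6.83 = 191.19; u = 6.83/191.19 = 3.57%.
Change = 3.57% − 3.60% = −0.03 pp.

The unemployment rate changed by −0.03 percentage points.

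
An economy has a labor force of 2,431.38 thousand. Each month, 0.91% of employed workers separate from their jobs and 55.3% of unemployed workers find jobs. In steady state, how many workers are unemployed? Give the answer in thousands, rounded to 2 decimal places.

Steady-state unemployment rate u* = s/(s+f) = 0.91/(0.91+55.3) = 0.016189.
Unemployed = u* × labor force = 0.016189 × 2,431.38 ≈ 39.36 thousand.

About 39.36 thousand are unemployed in steady state.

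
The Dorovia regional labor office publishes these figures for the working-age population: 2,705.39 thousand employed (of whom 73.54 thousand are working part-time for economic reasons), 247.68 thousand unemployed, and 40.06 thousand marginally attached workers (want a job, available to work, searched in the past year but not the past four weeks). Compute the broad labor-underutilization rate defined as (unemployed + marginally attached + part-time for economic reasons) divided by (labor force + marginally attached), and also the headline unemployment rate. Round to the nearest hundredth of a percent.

Broad underutilization rate ≈ 12.07%; headline unemployment rate ≈ 8.39%.

Labor force = 2,705.39 + 247.68 = 2,953.07 thousand.
Numerator = 247.68 + 40.06 + 73.54 = 361.28 thousand.
Denominator = 2,953.07 + 40.06 = 2,993.13 thousand.
Broad rate = 361.28 / 2,993.13 = 12.07%.
Headline unemployment rate = 247.68 / 2,953.07 = 8.39%.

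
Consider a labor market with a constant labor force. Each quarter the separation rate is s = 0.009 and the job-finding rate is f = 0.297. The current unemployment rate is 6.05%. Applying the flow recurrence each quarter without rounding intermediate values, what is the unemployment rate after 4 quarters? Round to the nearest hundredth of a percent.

Unemployment rate after four quarters ≈ 3.66%.

With a fixed labor force, u_{t+1} = u_t + s·(1−u_t) − f·u_t = u_t·(1−s−f) + s.
Here 1−s−f = 0.694 and s = 0.009.
u_1 = 0.060500 × 0.694 + 0.009 = 0.050987.
u_2 = 0.050987 × 0.694 + 0.009 = 0.044385.
u_3 = 0.044385 × 0.694 + 0.009 = 0.039803.
u_4 = 0.039803 × 0.694 + 0.009 = 0.036623.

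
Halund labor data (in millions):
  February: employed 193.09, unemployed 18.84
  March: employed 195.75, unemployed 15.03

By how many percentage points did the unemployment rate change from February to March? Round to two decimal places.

February: labor force = 193.09 + 18.84 = 211.93; u = 18.84/211.93 = 8.89%.
March: labor force = 195.75 + 15.03 = 210.78; u = 15.03/210.78 = 7.13%.
Change = 7.13% − 8.89% = −1.76 pp.

The unemployment rate changed by −1.76 percentage points.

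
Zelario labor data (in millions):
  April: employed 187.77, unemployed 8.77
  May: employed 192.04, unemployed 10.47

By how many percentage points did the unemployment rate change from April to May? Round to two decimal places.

April: labor force = 187.77 + 8.77 = 196.54; u = 8.77/196.54 = 4.46%.
May: labor force = 192.04 + 10.47 = 202.51; u = 10.47/202.51 = 5.17%.
Change = 5.17% − 4.46% = +0.71 pp.

The unemployment rate changed by +0.71 percentage points.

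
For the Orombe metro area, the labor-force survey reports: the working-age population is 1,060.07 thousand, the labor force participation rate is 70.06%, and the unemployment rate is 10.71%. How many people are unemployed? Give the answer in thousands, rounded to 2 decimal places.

Labor force = 0.7006 × 1,060.07 = 742.69 thousand.
Unemployed = 0.1071 × 742.69 ≈ 79.54 thousand.

About 79.54 thousand are unemployed.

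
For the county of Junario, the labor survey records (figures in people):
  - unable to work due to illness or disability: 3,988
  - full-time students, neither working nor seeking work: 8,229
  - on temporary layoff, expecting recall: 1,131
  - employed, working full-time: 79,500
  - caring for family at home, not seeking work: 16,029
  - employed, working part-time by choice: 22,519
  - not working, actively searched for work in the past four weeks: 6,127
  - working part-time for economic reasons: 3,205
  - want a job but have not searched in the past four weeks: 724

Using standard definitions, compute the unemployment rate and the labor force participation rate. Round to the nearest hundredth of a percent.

Employed = 79,500 + 22,519 + 3,205 = 105,224 (anyone who worked, including part-time for economic reasons, counts as employed).
Unemployed = 1,131 + 6,127 = 7,258 (jobless and actively searching, or on temporary layoff).
Labor force = 105,224 + 7,258 = 112,482.
Not in labor force = 3,988 + 8,229 + 16,029 + 724 = 28,970 (those not working and not actively searching are outside the labor force — including those who want a job but have given up searching).
Civilian working-age population = 112,482 + 28,970 = 141,452.
Unemployment rate = 7,258 / 112,482 = 6.45%.
Labor force participation rate = 112,482 / 141,452 = 79.52%.

Unemployment rate ≈ 6.45%; labor force participation rate ≈ 79.52%.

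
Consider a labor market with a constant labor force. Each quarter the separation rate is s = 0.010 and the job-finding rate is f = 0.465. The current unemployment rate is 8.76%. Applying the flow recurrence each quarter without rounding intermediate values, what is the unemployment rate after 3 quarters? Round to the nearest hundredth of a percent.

Unemployment rate after three quarters ≈ 3.07%.

With a fixed labor force, u_{t+1} = u_t + s·(1−u_t) − f·u_t = u_t·(1−s−f) + s.
Here 1−s−f = 0.525 and s = 0.010.
u_1 = 0.087600 × 0.525 + 0.010 = 0.055990.
u_2 = 0.055990 × 0.525 + 0.010 = 0.039395.
u_3 = 0.039395 × 0.525 + 0.010 = 0.030682.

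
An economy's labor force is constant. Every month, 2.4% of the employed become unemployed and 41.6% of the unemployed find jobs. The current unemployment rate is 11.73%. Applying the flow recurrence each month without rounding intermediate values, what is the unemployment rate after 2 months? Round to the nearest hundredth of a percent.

With a fixed labor force, u_{t+1} = u_t + s·(1−u_t) − f·u_t = u_t·(1−s−f) + s.
Here 1−s−f = 0.560 and s = 0.024.
u_1 = 0.117300 × 0.560 + 0.024 = 0.089688.
u_2 = 0.089688 × 0.560 + 0.024 = 0.074225.

Unemployment rate after two months ≈ 7.42%.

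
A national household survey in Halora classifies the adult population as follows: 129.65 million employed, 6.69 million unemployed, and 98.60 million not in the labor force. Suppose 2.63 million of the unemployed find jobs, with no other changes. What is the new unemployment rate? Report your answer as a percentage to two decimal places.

New unemployment rate ≈ 2.98%.

Initially, labor force = 129.65 + 6.69 = 136.34 million, so u = 6.69/136.34 = 4.91%.
After the change, unemployed falls and employed rises by 2.63; labor force unchanged → E = 132.28, U = 4.06, labor force = 136.34 million.
New unemployment rate = 4.06 / 136.34 = 2.98%.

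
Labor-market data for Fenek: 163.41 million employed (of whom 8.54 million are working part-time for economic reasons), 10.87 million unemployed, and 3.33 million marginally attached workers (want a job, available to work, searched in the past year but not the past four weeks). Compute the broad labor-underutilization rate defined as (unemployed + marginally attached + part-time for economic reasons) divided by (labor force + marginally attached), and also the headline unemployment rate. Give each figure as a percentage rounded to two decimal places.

Labor force = 163.41 + 10.87 = 174.28 million.
Numerator = 10.87 + 3.33 + 8.54 = 22.74 million.
Denominator = 174.28 + 3.33 = 177.61 million.
Broad rate = 22.74 / 177.61 = 12.80%.
Headline unemployment rate = 10.87 / 174.28 = 6.24%.

Broad underutilization rate ≈ 12.80%; headline unemployment rate ≈ 6.24%.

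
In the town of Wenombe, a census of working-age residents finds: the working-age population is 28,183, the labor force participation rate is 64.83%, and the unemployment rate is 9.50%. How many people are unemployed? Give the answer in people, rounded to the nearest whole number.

About 1,736 are unemployed.

Labor force = 0.6483 × 28,183 = 18,271.
Unemployed = 0.0950 × 18,271 ≈ 1,736.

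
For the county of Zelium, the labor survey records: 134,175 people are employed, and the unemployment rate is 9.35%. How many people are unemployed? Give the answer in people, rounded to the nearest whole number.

Let U be the number unemployed. The labor force is E + U, and U/(E+U) = 0.0935.
So U = 0.0935 × 134,175 / (1 − 0.0935) = 12545.36 / 0.9065 ≈ 13,839.

About 13,839 are unemployed.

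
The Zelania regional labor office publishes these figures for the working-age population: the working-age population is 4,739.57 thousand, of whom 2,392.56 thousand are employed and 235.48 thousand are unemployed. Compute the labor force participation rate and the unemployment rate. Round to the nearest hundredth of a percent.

Labor force participation rate ≈ 55.45%; unemployment rate ≈ 8.96%.

Labor force = employed + unemployed = 2,392.56 + 235.48 = 2,628.04 thousand.
Unemployment rate = 235.48 / 2,628.04 = 8.96%.
Labor force participation rate = 2,628.04 / 4,739.57 = 55.45%.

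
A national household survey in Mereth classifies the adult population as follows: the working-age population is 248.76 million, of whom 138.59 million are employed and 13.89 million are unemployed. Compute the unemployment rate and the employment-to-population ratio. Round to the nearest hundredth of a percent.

Labor force = employed + unemployed = 138.59 + 13.89 = 152.48 million.
Unemployment rate = 13.89 / 152.48 = 9.11%.
Employment-population ratio = 138.59 / 248.76 = 55.71%.

Unemployment rate ≈ 9.11%; employment-population ratio ≈ 55.71%.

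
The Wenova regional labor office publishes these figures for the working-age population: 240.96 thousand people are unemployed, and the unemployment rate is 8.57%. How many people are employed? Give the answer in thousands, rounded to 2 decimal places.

About 2,570.71 thousand are employed.

Labor force = U / u = 240.96 / 0.0857 ≈ 2,811.67 thousand.
Employed = labor force − unemployed = 2,811.67 − 240.96 = 2,570.71 thousand.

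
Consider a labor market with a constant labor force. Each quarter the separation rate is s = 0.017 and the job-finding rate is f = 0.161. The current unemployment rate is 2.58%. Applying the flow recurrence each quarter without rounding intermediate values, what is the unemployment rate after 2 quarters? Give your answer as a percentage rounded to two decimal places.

With a fixed labor force, u_{t+1} = u_t + s·(1−u_t) − f·u_t = u_t·(1−s−f) + s.
Here 1−s−f = 0.822 and s = 0.017.
u_1 = 0.025800 × 0.822 + 0.017 = 0.038208.
u_2 = 0.038208 × 0.822 + 0.017 = 0.048407.

Unemployment rate after two quarters ≈ 4.84%.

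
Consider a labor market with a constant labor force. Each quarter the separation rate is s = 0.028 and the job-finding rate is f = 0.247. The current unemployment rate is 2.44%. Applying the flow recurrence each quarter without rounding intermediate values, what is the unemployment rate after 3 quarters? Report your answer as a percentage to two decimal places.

Unemployment rate after three quarters ≈ 7.23%.

With a fixed labor force, u_{t+1} = u_t + s·(1−u_t) − f·u_t = u_t·(1−s−f) + s.
Here 1−s−f = 0.725 and s = 0.028.
u_1 = 0.024400 × 0.725 + 0.028 = 0.045690.
u_2 = 0.045690 × 0.725 + 0.028 = 0.061125.
u_3 = 0.061125 × 0.725 + 0.028 = 0.072316.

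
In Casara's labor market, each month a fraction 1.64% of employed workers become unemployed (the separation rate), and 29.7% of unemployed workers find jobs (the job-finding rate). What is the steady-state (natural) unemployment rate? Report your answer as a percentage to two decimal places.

Steady-state unemployment rate ≈ 5.23%.

At steady state the flows balance: s·E = f·U, so U/(E+U) = s/(s+f).
u* = 1.64 / (1.64 + 29.7) = 1.64 / 31.34 = 5.23%.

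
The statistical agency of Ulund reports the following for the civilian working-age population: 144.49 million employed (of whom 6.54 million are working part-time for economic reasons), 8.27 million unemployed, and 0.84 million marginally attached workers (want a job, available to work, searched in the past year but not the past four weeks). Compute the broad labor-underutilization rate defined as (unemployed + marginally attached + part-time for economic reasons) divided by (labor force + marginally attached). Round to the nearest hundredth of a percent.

Broad underutilization rate ≈ 10.19%.

Labor force = 144.49 + 8.27 = 152.76 million.
Numerator = 8.27 + 0.84 + 6.54 = 15.65 million.
Denominator = 152.76 + 0.84 = 153.60 million.
Broad rate = 15.65 / 153.60 = 10.19%.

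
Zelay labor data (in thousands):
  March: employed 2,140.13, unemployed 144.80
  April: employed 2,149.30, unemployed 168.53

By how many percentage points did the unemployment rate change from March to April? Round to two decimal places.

March: labor force = 2,140.13 + 144.80 = 2,284.93; u = 144.80/2,284.93 = 6.34%.
April: labor force = 2,149.30 + 168.53 = 2,317.83; u = 168.53/2,317.83 = 7.27%.
Change = 7.27% − 6.34% = +0.93 pp.

The unemployment rate changed by +0.93 percentage points.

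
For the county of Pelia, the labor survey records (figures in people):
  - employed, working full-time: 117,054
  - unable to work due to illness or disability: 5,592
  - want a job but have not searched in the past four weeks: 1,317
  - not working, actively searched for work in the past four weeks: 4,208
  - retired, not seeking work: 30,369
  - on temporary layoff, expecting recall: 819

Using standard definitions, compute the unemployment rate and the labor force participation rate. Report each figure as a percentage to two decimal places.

Unemployment rate ≈ 4.12%; labor force participation rate ≈ 76.61%.

Employed = 117,054.
Unemployed = 4,208 + 819 = 5,027 (jobless and actively searching, or on temporary layoff).
Labor force = 117,054 + 5,027 = 122,081.
Not in labor force = 5,592 + 1,317 + 30,369 = 37,278 (those not working and not actively searching are outside the labor force — including those who want a job but have given up searching).
Civilian working-age population = 122,081 + 37,278 = 159,359.
Unemployment rate = 5,027 / 122,081 = 4.12%.
Labor force participation rate = 122,081 / 159,359 = 76.61%.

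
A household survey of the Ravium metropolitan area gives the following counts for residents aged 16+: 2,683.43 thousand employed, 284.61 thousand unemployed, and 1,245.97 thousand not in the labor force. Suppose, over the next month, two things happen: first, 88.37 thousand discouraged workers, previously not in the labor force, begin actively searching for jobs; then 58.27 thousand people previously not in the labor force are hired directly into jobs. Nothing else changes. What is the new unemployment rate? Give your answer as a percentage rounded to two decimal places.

Initially, labor force = 2,683.43 + 284.61 = 2,968.04 thousand, so u = 284.61/2,968.04 = 9.59%.
After the first change, unemployed and labor force both rise by 88.37 → E = 2,683.43, U = 372.98, labor force = 3,056.41 thousand.
After the second change, employed and labor force both rise by 58.27; unemployed unchanged → E = 2,741.70, U = 372.98, labor force = 3,114.68 thousand.
New unemployment rate = 372.98 / 3,114.68 = 11.97%.

New unemployment rate ≈ 11.97%.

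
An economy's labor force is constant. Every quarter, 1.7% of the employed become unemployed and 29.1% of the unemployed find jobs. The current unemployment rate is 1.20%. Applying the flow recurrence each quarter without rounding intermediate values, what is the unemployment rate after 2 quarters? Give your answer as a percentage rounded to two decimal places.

With a fixed labor force, u_{t+1} = u_t + s·(1−u_t) − f·u_t = u_t·(1−s−f) + s.
Here 1−s−f = 0.692 and s = 0.017.
u_1 = 0.012000 × 0.692 + 0.017 = 0.025304.
u_2 = 0.025304 × 0.692 + 0.017 = 0.034510.

Unemployment rate after two quarters ≈ 3.45%.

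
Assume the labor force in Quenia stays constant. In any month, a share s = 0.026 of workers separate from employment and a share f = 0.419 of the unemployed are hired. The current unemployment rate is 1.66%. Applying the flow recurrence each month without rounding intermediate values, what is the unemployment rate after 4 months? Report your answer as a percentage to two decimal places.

Unemployment rate after four months ≈ 5.45%.

With a fixed labor force, u_{t+1} = u_t + s·(1−u_t) − f·u_t = u_t·(1−s−f) + s.
Here 1−s−f = 0.555 and s = 0.026.
u_1 = 0.016600 × 0.555 + 0.026 = 0.035213.
u_2 = 0.035213 × 0.555 + 0.026 = 0.045543.
u_3 = 0.045543 × 0.555 + 0.026 = 0.051276.
u_4 = 0.051276 × 0.555 + 0.026 = 0.054458.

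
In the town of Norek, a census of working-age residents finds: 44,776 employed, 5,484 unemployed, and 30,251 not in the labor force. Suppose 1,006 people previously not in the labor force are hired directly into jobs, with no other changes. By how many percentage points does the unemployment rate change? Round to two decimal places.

The unemployment rate changes by −0.21 percentage points.

Initially, labor force = 44,776 + 5,484 = 50,260, so u = 5,484/50,260 = 10.91%.
After the change, employed and labor force both rise by 1,006; unemployed unchanged → E = 45,782, U = 5,484, labor force = 51,266.
New unemployment rate = 5,484 / 51,266 = 10.70%.
Change = 10.70% − 10.91% = −0.21 percentage points.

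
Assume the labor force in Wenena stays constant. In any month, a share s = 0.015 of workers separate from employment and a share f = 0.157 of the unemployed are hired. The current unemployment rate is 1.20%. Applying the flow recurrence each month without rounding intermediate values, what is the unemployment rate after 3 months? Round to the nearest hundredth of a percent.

Unemployment rate after three months ≈ 4.45%.

With a fixed labor force, u_{t+1} = u_t + s·(1−u_t) − f·u_t = u_t·(1−s−f) + s.
Here 1−s−f = 0.828 and s = 0.015.
u_1 = 0.012000 × 0.828 + 0.015 = 0.024936.
u_2 = 0.024936 × 0.828 + 0.015 = 0.035647.
u_3 = 0.035647 × 0.828 + 0.015 = 0.044516.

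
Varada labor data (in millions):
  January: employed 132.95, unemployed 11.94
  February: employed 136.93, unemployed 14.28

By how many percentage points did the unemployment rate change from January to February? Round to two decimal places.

January: labor force = 132.95 + 11.94 = 144.89; u = 11.94/144.89 = 8.24%.
February: labor force = 136.93 + 14.28 = 151.21; u = 14.28/151.21 = 9.44%.
Change = 9.44% − 8.24% = +1.20 pp.

The unemployment rate changed by +1.20 percentage points.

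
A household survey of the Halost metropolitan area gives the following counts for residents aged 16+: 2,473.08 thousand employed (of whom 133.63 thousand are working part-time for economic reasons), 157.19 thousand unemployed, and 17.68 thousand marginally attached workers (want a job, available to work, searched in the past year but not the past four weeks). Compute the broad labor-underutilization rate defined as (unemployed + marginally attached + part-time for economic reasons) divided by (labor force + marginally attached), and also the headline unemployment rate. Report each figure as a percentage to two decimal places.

Labor force = 2,473.08 + 157.19 = 2,630.27 thousand.
Numerator = 157.19 + 17.68 + 133.63 = 308.50 thousand.
Denominator = 2,630.27 + 17.68 = 2,647.95 thousand.
Broad rate = 308.50 / 2,647.95 = 11.65%.
Headline unemployment rate = 157.19 / 2,630.27 = 5.98%.

Broad underutilization rate ≈ 11.65%; headline unemployment rate ≈ 5.98%.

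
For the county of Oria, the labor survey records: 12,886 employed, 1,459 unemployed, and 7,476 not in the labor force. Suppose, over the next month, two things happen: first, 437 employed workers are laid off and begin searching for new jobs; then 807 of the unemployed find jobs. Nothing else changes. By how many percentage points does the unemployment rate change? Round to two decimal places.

Initially, labor force = 12,886 + 1,459 = 14,345, so u = 1,459/14,345 = 10.17%.
After the first change, employed falls and unemployed rises by 437; labor force unchanged → E = 12,449, U = 1,896, labor force = 14,345.
After the second change, unemployed falls and employed rises by 807; labor force unchanged → E = 13,256, U = 1,089, labor force = 14,345.
New unemployment rate = 1,089 / 14,345 = 7.59%.
Change = 7.59% − 10.17% = −2.58 percentage points.

The unemployment rate changes by −2.58 percentage points.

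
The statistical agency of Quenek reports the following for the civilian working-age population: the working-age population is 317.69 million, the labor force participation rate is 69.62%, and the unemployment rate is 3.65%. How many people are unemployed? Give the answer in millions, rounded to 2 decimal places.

About 8.07 million are unemployed.

Labor force = 0.6962 × 317.69 = 221.18 million.
Unemployed = 0.0365 × 221.18 ≈ 8.07 million.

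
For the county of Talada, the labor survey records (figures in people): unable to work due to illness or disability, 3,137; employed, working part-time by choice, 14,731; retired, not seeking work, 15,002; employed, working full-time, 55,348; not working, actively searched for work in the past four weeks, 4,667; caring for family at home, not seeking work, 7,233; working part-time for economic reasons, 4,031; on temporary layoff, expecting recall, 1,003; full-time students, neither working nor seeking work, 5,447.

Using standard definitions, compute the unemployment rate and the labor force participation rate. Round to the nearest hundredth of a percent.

Employed = 14,731 + 55,348 + 4,031 = 74,110 (anyone who worked, including part-time for economic reasons, counts as employed).
Unemployed = 4,667 + 1,003 = 5,670 (jobless and actively searching, or on temporary layoff).
Labor force = 74,110 + 5,670 = 79,780.
Not in labor force = 3,137 + 15,002 + 7,233 + 5,447 = 30,819 (those not working and not actively searching are outside the labor force).
Civilian working-age population = 79,780 + 30,819 = 110,599.
Unemployment rate = 5,670 / 79,780 = 7.11%.
Labor force participation rate = 79,780 / 110,599 = 72.13%.

Unemployment rate ≈ 7.11%; labor force participation rate ≈ 72.13%.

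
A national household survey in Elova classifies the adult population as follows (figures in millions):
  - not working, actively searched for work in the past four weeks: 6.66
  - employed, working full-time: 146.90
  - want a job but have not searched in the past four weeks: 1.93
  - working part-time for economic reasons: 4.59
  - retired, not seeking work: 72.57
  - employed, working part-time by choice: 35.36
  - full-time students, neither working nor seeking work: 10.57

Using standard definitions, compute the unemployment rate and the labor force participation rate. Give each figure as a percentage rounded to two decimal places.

Employed = 146.90 + 4.59 + 35.36 = 186.85 million (anyone who worked, including part-time for economic reasons, counts as employed).
Unemployed = 6.66 million.
Labor force = 186.85 + 6.66 = 193.51 million.
Not in labor force = 1.93 + 72.57 + 10.57 = 85.07 million (those not working and not actively searching are outside the labor force — including those who want a job but have given up searching).
Civilian working-age population = 193.51 + 85.07 = 278.58 million.
Unemployment rate = 6.66 / 193.51 = 3.44%.
Labor force participation rate = 193.51 / 278.58 = 69.46%.

Unemployment rate ≈ 3.44%; labor force participation rate ≈ 69.46%.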